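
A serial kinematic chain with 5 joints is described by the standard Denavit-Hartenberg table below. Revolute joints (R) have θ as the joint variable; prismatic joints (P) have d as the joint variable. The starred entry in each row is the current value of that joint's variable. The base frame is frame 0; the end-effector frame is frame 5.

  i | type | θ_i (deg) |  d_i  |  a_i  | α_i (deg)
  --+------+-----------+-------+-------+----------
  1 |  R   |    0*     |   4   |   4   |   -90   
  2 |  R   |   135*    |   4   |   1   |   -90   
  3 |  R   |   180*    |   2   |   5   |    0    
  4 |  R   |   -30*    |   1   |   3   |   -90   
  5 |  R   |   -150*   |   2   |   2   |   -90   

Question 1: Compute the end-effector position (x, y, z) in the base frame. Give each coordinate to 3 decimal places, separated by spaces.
5.484 5.098 11.140

after link 1: o_1 = (4.0000, 0.0000, 4.0000)
after link 2: o_2 = (3.2929, 4.0000, 3.2929)
after link 3: o_3 = (5.4142, 4.0000, 8.2426)
after link 4: o_4 = (6.5442, 2.5000, 10.7869)
after link 5: o_5 = (5.4836, 5.0981, 11.1404)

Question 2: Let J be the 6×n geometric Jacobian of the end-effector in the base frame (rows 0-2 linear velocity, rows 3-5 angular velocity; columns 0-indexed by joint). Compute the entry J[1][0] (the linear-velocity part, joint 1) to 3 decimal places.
5.484

axis z_0 = ẑ; lever o_n−o_0 = (5.4836,5.0981,11.1404)
cross product → J_v[:, 0] = (-5.0981,5.4836,0.0000)
J_ω[:, 0] = z_0
entry J[1][0] = 5.4836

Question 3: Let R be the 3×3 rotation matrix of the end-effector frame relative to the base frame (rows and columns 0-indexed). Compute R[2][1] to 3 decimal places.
-0.354

End-effector y-axis (col 1 of R) = (-0.3536,-0.8660,-0.3536)
R[2][1] = -0.3536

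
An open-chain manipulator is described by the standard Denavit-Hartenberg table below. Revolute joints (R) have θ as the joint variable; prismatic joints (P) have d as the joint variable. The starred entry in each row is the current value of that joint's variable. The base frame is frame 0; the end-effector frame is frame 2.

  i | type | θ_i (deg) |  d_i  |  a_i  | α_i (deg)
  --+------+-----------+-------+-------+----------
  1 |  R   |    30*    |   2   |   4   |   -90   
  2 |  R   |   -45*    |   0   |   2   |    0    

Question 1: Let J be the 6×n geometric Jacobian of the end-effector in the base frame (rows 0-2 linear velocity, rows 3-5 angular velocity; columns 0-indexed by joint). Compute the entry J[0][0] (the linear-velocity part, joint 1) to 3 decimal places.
-2.707

axis z_0 = ẑ; lever o_n−o_0 = (4.6888,2.7071,3.4142)
cross product → J_v[:, 0] = (-2.7071,4.6888,0.0000)
J_ω[:, 0] = z_0
entry J[0][0] = -2.7071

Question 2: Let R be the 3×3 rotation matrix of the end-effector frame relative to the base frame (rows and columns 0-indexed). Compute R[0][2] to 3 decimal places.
End-effector z-axis (col 2 of R) = (-0.5000,0.8660,0.0000)
R[0][2] = -0.5000

-0.500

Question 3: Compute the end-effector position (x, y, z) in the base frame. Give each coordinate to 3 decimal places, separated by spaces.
after link 1: o_1 = (3.4641, 2.0000, 2.0000)
after link 2: o_2 = (4.6888, 2.7071, 3.4142)

4.689 2.707 3.414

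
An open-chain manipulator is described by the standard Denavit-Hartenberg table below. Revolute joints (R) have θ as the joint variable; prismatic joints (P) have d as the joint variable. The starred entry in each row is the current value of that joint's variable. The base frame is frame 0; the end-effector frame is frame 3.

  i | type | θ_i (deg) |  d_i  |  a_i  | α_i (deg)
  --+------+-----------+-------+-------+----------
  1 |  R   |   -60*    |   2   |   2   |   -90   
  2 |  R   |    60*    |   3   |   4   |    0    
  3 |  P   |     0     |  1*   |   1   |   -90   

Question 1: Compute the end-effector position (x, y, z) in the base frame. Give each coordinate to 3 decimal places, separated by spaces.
5.714 -1.897 -2.330

after link 1: o_1 = (1.0000, -1.7321, 2.0000)
after link 2: o_2 = (4.5981, -1.9641, -1.4641)
after link 3: o_3 = (5.7141, -1.8971, -2.3301)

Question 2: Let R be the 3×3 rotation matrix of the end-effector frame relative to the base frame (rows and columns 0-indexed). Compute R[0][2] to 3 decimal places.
End-effector z-axis (col 2 of R) = (-0.4330,0.7500,-0.5000)
R[0][2] = -0.4330

-0.433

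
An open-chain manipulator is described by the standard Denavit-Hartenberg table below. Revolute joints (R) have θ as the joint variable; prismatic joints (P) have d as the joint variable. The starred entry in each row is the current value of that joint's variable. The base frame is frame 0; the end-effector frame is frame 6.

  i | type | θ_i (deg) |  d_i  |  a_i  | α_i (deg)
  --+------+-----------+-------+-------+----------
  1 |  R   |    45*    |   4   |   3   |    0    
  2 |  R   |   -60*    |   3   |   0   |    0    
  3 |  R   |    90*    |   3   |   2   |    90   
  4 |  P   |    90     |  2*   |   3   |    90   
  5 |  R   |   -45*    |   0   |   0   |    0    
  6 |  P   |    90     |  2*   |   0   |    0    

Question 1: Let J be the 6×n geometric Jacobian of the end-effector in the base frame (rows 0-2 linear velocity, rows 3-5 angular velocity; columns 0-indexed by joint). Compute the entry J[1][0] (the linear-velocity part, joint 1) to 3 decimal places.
5.088

axis z_0 = ẑ; lever o_n−o_0 = (5.0884,5.4674,13.0000)
cross product → J_v[:, 0] = (-5.4674,5.0884,0.0000)
J_ω[:, 0] = z_0
entry J[1][0] = 5.0884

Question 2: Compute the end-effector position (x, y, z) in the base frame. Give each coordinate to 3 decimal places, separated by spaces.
5.088 5.467 13.000

after link 1: o_1 = (2.1213, 2.1213, 4.0000)
after link 2: o_2 = (2.1213, 2.1213, 7.0000)
after link 3: o_3 = (2.6390, 4.0532, 10.0000)
after link 4: o_4 = (4.5708, 3.5355, 13.0000)
after link 5: o_5 = (4.5708, 3.5355, 13.0000)
after link 6: o_6 = (5.0884, 5.4674, 13.0000)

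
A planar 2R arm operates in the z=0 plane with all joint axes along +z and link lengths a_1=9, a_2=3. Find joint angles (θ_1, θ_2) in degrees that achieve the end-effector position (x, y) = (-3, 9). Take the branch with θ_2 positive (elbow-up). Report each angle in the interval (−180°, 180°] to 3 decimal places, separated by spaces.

cos θ_2 = (90.0000−9²−3²)/(2·9·3) = 0.0000; θ_2 = 90.0000° (elbow-up)
β = atan2(9.0000,-3.0000) = 108.4349°; ψ = atan2(3.0000,9.0000) = 18.4349°
θ_1 = β − ψ = 90.0000°

90.000 90.000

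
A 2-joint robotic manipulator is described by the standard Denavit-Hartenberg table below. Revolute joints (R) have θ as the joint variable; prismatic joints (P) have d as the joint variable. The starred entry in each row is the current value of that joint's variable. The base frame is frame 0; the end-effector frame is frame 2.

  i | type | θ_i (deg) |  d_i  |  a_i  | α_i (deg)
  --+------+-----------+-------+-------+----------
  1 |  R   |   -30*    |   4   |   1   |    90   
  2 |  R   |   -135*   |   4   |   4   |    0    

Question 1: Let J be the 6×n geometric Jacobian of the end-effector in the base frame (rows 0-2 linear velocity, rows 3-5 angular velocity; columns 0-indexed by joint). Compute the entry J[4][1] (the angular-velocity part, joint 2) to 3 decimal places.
axis z_1 = (-0.5000,-0.8660,0.0000); lever o_n−o_1 = (-4.4495,-2.0499,-2.8284)
cross product → J_v[:, 1] = (2.4495,-1.4142,-2.8284)
J_ω[:, 1] = z_1
entry J[4][1] = -0.8660

-0.866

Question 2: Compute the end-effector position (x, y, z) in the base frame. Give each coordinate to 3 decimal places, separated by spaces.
after link 1: o_1 = (0.8660, -0.5000, 4.0000)
after link 2: o_2 = (-3.5835, -2.5499, 1.1716)

-3.583 -2.550 1.172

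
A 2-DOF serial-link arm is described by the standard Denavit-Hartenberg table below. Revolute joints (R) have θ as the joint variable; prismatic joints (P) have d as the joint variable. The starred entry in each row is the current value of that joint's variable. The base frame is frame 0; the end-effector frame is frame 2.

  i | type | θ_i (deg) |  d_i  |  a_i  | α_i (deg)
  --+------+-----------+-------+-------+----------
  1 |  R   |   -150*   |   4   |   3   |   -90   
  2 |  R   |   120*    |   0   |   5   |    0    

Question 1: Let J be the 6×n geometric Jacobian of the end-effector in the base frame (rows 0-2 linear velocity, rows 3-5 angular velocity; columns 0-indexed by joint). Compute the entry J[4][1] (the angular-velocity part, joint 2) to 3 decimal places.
-0.866

axis z_1 = (0.5000,-0.8660,0.0000); lever o_n−o_1 = (2.1651,1.2500,-4.3301)
cross product → J_v[:, 1] = (3.7500,2.1651,2.5000)
J_ω[:, 1] = z_1
entry J[4][1] = -0.8660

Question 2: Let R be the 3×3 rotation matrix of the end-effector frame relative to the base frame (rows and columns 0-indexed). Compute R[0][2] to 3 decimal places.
0.500

End-effector z-axis (col 2 of R) = (0.5000,-0.8660,0.0000)
R[0][2] = 0.5000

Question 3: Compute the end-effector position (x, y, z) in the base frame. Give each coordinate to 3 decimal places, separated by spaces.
after link 1: o_1 = (-2.5981, -1.5000, 4.0000)
after link 2: o_2 = (-0.4330, -0.2500, -0.3301)

-0.433 -0.250 -0.330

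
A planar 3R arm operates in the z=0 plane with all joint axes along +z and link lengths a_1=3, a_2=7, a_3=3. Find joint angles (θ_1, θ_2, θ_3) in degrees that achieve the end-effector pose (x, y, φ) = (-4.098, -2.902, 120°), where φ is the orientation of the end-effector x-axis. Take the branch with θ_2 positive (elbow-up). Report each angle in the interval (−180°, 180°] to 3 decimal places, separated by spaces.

wrist centre = target − a_3·(cos φ, sin φ) = (-2.5980, -5.5001)
cos θ_2 = (37.0004−3²−7²)/(2·3·7) = -0.5000; θ_2 = 119.9993° (elbow-up)
β = atan2(-5.5001,-2.5980) = -115.2840°; ψ = atan2(6.0622,-0.4999) = 94.7143°
θ_1 = β − ψ = -209.9983°
θ_3 = φ − θ_1 − θ_2 = -150.0010° (wrapped to (-180°,180°])

150.002 119.999 -150.001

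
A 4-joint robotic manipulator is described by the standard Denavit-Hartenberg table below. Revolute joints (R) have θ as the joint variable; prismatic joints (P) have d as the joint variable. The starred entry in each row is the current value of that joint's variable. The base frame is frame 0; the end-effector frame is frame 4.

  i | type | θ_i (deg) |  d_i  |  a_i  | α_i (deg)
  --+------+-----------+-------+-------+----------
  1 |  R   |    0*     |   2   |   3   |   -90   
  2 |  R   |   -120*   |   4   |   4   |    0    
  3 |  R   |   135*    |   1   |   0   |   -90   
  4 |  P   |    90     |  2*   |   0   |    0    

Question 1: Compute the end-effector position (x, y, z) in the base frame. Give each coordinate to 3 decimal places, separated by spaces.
after link 1: o_1 = (3.0000, 0.0000, 2.0000)
after link 2: o_2 = (1.0000, 4.0000, 5.4641)
after link 3: o_3 = (1.0000, 5.0000, 5.4641)
after link 4: o_4 = (0.4824, 5.0000, 3.5322)

0.482 5.000 3.532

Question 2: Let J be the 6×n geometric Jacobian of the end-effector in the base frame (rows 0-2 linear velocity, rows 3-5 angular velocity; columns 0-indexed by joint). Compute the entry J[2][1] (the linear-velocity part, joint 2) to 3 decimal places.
2.518

axis z_1 = (0.0000,1.0000,0.0000); lever o_n−o_1 = (-2.5176,5.0000,1.5322)
cross product → J_v[:, 1] = (1.5322,-0.0000,2.5176)
J_ω[:, 1] = z_1
entry J[2][1] = 2.5176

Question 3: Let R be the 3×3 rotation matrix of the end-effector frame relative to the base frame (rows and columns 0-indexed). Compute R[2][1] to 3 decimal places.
0.259

End-effector y-axis (col 1 of R) = (-0.9659,-0.0000,0.2588)
R[2][1] = 0.2588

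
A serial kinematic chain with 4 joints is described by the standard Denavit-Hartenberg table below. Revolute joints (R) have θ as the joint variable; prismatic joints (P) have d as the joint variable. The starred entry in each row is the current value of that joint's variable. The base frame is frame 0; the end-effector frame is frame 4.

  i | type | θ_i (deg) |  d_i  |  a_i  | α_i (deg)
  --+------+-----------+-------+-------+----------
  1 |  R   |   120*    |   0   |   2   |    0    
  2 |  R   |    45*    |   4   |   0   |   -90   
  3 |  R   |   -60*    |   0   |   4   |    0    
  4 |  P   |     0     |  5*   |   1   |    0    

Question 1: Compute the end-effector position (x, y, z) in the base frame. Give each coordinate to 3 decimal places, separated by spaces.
-4.709 -2.451 8.330

after link 1: o_1 = (-1.0000, 1.7321, 0.0000)
after link 2: o_2 = (-1.0000, 1.7321, 4.0000)
after link 3: o_3 = (-2.9319, 2.2497, 7.4641)
after link 4: o_4 = (-4.7089, -2.4505, 8.3301)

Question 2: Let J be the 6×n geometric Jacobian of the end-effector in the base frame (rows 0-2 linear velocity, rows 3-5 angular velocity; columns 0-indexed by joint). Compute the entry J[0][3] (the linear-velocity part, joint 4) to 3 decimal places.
-0.259

prismatic axis z_3 = (-0.2588,-0.9659,0.0000)
J_v[:, 3] = z_3; J_ω[:, 3] = (0,0,0)
entry J[0][3] = -0.2588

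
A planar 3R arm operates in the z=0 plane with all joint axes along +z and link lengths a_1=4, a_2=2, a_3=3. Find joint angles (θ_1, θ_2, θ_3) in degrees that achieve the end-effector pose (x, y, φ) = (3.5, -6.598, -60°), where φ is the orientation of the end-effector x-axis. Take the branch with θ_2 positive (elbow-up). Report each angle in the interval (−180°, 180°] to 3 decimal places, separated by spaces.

wrist centre = target − a_3·(cos φ, sin φ) = (2.0000, -3.9999)
cos θ_2 = (19.9994−4²−2²)/(2·4·2) = -0.0000; θ_2 = 90.0022° (elbow-up)
β = atan2(-3.9999,2.0000) = -63.4345°; ψ = atan2(2.0000,3.9999) = 26.5655°
θ_1 = β − ψ = -90.0000°
θ_3 = φ − θ_1 − θ_2 = -60.0022° (wrapped to (-180°,180°])

-90.000 90.002 -60.002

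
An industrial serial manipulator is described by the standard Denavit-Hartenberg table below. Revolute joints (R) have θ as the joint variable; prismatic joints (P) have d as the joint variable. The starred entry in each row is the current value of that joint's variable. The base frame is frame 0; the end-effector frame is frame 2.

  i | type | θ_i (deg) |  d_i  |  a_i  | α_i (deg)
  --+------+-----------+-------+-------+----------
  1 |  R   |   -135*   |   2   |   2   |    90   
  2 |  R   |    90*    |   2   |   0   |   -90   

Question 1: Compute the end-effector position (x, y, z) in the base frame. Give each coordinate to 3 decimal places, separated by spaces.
after link 1: o_1 = (-1.4142, -1.4142, 2.0000)
after link 2: o_2 = (-2.8284, -0.0000, 2.0000)

-2.828 -0.000 2.000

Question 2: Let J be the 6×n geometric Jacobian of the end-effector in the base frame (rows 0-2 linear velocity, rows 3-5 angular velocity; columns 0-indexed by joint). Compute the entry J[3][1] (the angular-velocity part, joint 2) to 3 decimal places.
-0.707

axis z_1 = (-0.7071,0.7071,0.0000); lever o_n−o_1 = (-1.4142,1.4142,0.0000)
cross product → J_v[:, 1] = (-0.0000,-0.0000,-0.0000)
J_ω[:, 1] = z_1
entry J[3][1] = -0.7071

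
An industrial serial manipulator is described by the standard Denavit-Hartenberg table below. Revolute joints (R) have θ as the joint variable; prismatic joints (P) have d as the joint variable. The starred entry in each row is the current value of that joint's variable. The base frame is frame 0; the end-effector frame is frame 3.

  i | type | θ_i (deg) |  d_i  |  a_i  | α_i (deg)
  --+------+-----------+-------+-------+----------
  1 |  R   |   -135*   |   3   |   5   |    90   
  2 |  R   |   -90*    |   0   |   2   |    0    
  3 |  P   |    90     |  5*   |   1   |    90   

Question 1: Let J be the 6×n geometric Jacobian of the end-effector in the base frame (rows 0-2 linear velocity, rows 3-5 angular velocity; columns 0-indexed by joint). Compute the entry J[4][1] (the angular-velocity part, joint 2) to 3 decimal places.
0.707

axis z_1 = (-0.7071,0.7071,0.0000); lever o_n−o_1 = (-4.2426,2.8284,-2.0000)
cross product → J_v[:, 1] = (-1.4142,-1.4142,1.0000)
J_ω[:, 1] = z_1
entry J[4][1] = 0.7071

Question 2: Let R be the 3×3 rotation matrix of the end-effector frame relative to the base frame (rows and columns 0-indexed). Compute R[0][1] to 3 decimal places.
End-effector y-axis (col 1 of R) = (-0.7071,0.7071,0.0000)
R[0][1] = -0.7071

-0.707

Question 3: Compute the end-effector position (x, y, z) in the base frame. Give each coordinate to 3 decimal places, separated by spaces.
after link 1: o_1 = (-3.5355, -3.5355, 3.0000)
after link 2: o_2 = (-3.5355, -3.5355, 1.0000)
after link 3: o_3 = (-7.7782, -0.7071, 1.0000)

-7.778 -0.707 1.000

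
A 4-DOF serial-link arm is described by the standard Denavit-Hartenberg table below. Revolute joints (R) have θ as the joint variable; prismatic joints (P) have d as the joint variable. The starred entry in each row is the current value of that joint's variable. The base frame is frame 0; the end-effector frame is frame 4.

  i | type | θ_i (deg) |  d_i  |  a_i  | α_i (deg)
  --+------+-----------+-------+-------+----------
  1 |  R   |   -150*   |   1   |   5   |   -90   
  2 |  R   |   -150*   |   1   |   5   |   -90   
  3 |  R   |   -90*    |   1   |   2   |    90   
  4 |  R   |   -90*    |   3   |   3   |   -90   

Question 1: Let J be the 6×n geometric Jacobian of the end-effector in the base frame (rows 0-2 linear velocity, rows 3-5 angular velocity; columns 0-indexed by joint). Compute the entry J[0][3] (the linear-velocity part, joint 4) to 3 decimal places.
axis z_3 = (-0.7500,-0.4330,-0.5000); lever o_n−o_3 = (-0.9510,-0.5490,-4.0981)
cross product → J_v[:, 3] = (1.5000,-2.5981,0.0000)
J_ω[:, 3] = z_3
entry J[0][3] = 1.5000

1.500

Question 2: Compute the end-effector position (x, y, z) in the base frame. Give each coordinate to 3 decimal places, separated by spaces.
after link 1: o_1 = (-4.3301, -2.5000, 1.0000)
after link 2: o_2 = (-0.0801, -1.2010, 3.5000)
after link 3: o_3 = (0.4869, -3.1830, 4.3660)
after link 4: o_4 = (-0.4641, -3.7321, 0.2679)

-0.464 -3.732 0.268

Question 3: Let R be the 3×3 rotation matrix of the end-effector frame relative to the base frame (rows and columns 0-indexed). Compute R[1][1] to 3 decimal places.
End-effector y-axis (col 1 of R) = (0.7500,0.4330,0.5000)
R[1][1] = 0.4330

0.433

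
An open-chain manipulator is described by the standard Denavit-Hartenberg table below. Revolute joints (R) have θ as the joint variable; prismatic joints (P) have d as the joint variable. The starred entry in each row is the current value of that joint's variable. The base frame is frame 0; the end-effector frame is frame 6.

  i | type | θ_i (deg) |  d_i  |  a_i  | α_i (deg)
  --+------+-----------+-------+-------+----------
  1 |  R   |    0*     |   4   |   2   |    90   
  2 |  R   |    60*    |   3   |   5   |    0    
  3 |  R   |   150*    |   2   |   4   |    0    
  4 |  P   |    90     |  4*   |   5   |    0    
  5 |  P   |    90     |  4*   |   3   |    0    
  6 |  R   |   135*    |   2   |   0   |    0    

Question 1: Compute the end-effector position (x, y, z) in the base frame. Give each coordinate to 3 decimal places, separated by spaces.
after link 1: o_1 = (2.0000, 0.0000, 4.0000)
after link 2: o_2 = (4.5000, -3.0000, 8.3301)
after link 3: o_3 = (1.0359, -5.0000, 6.3301)
after link 4: o_4 = (3.5359, -9.0000, 2.0000)
after link 5: o_5 = (6.1340, -13.0000, 3.5000)
after link 6: o_6 = (6.1340, -15.0000, 3.5000)

6.134 -15.000 3.500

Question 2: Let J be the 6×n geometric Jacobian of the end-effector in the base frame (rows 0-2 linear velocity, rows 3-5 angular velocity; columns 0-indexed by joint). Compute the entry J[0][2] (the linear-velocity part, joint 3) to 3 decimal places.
4.830

axis z_2 = (0.0000,-1.0000,0.0000); lever o_n−o_2 = (1.6340,-12.0000,-4.8301)
cross product → J_v[:, 2] = (4.8301,0.0000,1.6340)
J_ω[:, 2] = z_2
entry J[0][2] = 4.8301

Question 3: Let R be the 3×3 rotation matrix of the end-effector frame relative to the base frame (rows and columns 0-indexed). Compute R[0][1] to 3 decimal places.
-0.259

End-effector y-axis (col 1 of R) = (-0.2588,-0.0000,-0.9659)
R[0][1] = -0.2588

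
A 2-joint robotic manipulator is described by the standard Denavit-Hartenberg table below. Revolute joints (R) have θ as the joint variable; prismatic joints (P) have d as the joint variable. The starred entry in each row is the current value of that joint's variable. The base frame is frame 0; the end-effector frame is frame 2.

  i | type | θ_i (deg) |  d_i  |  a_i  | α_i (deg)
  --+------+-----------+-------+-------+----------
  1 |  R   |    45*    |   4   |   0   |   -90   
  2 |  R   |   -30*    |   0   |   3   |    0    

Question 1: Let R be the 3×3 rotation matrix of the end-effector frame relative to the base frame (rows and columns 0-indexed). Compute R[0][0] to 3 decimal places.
0.612

End-effector x-axis (col 0 of R) = (0.6124,0.6124,0.5000)
R[0][0] = 0.6124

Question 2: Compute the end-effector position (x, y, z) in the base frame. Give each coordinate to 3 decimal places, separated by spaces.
after link 1: o_1 = (0.0000, 0.0000, 4.0000)
after link 2: o_2 = (1.8371, 1.8371, 5.5000)

1.837 1.837 5.500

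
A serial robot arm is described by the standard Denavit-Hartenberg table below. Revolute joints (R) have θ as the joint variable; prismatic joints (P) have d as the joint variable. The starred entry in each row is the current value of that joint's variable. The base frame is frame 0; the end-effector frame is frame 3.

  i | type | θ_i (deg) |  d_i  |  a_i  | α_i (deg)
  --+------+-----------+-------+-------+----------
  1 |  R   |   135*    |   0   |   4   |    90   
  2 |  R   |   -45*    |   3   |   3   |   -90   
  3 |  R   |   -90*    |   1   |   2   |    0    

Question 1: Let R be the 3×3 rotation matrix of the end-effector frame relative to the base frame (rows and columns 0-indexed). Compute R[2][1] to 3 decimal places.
-0.707

End-effector y-axis (col 1 of R) = (-0.5000,0.5000,-0.7071)
R[2][1] = -0.7071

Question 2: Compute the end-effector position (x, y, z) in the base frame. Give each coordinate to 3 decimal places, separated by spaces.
after link 1: o_1 = (-2.8284, 2.8284, 0.0000)
after link 2: o_2 = (-2.2071, 6.4497, -2.1213)
after link 3: o_3 = (-1.2929, 8.3640, -1.4142)

-1.293 8.364 -1.414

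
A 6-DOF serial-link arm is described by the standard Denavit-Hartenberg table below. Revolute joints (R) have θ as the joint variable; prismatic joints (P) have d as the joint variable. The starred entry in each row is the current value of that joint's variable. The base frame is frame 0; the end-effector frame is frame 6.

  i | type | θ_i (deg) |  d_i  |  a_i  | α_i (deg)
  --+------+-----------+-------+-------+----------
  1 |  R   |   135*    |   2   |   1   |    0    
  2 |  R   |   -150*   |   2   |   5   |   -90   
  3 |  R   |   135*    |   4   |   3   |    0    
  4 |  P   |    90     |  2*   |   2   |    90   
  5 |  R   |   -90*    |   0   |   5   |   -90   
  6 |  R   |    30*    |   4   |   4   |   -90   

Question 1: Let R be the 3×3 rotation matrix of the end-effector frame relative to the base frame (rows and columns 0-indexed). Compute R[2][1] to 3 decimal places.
-0.707

End-effector y-axis (col 1 of R) = (0.6830,-0.1830,-0.7071)
R[2][1] = -0.7071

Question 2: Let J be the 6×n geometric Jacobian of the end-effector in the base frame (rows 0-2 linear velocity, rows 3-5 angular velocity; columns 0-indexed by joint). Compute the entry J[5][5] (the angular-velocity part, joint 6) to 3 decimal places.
axis z_5 = (-0.6830,0.1830,0.7071); lever o_n−o_5 = (-2.2626,-2.9800,4.2426)
cross product → J_v[:, 5] = (2.8837,1.2979,2.4495)
J_ω[:, 5] = z_5
entry J[5][5] = 0.7071

0.707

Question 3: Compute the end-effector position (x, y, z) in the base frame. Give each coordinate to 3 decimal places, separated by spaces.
-1.296 -1.686 7.536

after link 1: o_1 = (-0.7071, 0.7071, 2.0000)
after link 2: o_2 = (4.1225, -0.5870, 4.0000)
after link 3: o_3 = (3.1088, 3.8258, 1.8787)
after link 4: o_4 = (2.2604, 6.1236, 3.2929)
after link 5: o_5 = (0.9663, 1.2940, 3.2929)
after link 6: o_6 = (-1.2963, -1.6860, 7.5355)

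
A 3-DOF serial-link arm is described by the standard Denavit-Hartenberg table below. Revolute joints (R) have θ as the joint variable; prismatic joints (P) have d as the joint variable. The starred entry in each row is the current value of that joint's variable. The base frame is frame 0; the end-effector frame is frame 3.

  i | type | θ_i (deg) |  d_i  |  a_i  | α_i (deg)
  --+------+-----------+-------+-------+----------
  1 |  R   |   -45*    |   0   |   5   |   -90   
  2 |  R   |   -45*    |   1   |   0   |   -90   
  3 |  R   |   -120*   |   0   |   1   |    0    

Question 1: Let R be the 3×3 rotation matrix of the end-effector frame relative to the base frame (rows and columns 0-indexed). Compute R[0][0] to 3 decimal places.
End-effector x-axis (col 0 of R) = (0.3624,0.8624,-0.3536)
R[0][0] = 0.3624

0.362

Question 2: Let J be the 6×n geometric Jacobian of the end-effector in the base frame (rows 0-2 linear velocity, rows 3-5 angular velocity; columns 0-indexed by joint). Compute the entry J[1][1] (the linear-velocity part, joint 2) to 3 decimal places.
axis z_1 = (0.7071,0.7071,0.0000); lever o_n−o_1 = (1.0695,1.5695,-0.3536)
cross product → J_v[:, 1] = (-0.2500,0.2500,0.3536)
J_ω[:, 1] = z_1
entry J[1][1] = 0.2500

0.250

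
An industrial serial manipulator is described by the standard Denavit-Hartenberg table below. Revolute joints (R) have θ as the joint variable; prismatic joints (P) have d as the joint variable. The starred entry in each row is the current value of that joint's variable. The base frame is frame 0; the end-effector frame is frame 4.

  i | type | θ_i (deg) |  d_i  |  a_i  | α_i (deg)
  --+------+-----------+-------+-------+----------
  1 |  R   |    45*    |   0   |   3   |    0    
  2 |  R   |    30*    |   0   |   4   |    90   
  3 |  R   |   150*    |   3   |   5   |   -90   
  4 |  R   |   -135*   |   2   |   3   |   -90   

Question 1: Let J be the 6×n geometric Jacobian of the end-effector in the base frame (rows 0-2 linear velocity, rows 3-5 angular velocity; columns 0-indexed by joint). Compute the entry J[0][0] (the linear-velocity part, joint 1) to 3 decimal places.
-1.286

axis z_0 = ẑ; lever o_n−o_0 = (7.1994,1.2855,-0.2927)
cross product → J_v[:, 0] = (-1.2855,7.1994,0.0000)
J_ω[:, 0] = z_0
entry J[0][0] = -1.2855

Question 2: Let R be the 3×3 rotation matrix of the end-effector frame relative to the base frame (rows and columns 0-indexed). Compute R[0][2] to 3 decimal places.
End-effector z-axis (col 2 of R) = (0.5245,-0.7745,0.3536)
R[0][2] = 0.5245

0.525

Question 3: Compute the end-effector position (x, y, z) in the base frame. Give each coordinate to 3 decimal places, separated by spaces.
7.199 1.286 -0.293

after link 1: o_1 = (2.1213, 2.1213, 0.0000)
after link 2: o_2 = (3.1566, 5.9850, 0.0000)
after link 3: o_3 = (4.9337, 1.0260, 2.5000)
after link 4: o_4 = (7.1994, 1.2855, -0.2927)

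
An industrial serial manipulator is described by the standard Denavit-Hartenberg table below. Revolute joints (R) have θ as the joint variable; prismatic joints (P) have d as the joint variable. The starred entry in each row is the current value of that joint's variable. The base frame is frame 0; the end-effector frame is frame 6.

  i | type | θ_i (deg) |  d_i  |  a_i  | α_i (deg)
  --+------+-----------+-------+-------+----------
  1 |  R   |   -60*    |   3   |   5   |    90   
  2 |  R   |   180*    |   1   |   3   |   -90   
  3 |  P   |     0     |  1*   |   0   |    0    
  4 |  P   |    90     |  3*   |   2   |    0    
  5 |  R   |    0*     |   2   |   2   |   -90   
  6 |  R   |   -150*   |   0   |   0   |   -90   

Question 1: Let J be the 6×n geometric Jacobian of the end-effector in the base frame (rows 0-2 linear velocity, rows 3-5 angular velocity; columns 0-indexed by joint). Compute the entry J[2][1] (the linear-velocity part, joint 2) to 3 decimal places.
axis z_1 = (-0.8660,-0.5000,0.0000); lever o_n−o_1 = (1.0981,4.0981,-6.0000)
cross product → J_v[:, 1] = (3.0000,-5.1962,-3.0000)
J_ω[:, 1] = z_1
entry J[2][1] = -3.0000

-3.000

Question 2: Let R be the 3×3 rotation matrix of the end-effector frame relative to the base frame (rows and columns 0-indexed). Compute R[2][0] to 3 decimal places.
End-effector x-axis (col 0 of R) = (-0.7500,-0.4330,-0.5000)
R[2][0] = -0.5000

-0.500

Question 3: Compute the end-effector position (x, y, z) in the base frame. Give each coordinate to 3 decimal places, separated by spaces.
after link 1: o_1 = (2.5000, -4.3301, 3.0000)
after link 2: o_2 = (0.1340, -2.2321, 3.0000)
after link 3: o_3 = (0.1340, -2.2321, 2.0000)
after link 4: o_4 = (1.8660, -1.2321, -1.0000)
after link 5: o_5 = (3.5981, -0.2321, -3.0000)
after link 6: o_6 = (3.5981, -0.2321, -3.0000)

3.598 -0.232 -3.000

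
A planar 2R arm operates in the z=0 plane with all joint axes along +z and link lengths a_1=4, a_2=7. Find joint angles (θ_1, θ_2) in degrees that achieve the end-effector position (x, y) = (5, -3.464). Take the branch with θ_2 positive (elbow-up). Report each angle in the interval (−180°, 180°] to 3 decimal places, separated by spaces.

-120.000 120.001

cos θ_2 = (36.9993−4²−7²)/(2·4·7) = -0.5000; θ_2 = 120.0008° (elbow-up)
β = atan2(-3.4640,5.0000) = -34.7142°; ψ = atan2(6.0621,0.4999) = 85.2858°
θ_1 = β − ψ = -120.0000°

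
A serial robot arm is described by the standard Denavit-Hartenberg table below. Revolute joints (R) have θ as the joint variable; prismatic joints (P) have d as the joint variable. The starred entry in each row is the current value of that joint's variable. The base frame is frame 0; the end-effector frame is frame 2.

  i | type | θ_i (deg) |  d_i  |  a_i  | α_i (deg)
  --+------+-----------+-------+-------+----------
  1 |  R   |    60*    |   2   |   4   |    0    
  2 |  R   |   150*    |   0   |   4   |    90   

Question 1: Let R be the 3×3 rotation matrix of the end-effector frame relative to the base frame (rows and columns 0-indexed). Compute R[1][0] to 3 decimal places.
-0.500

End-effector x-axis (col 0 of R) = (-0.8660,-0.5000,0.0000)
R[1][0] = -0.5000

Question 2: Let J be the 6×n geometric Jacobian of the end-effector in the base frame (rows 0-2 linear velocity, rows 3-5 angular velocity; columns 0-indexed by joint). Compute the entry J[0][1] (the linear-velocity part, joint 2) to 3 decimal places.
2.000

axis z_1 = (0.0000,0.0000,1.0000); lever o_n−o_1 = (-3.4641,-2.0000,0.0000)
cross product → J_v[:, 1] = (2.0000,-3.4641,0.0000)
J_ω[:, 1] = z_1
entry J[0][1] = 2.0000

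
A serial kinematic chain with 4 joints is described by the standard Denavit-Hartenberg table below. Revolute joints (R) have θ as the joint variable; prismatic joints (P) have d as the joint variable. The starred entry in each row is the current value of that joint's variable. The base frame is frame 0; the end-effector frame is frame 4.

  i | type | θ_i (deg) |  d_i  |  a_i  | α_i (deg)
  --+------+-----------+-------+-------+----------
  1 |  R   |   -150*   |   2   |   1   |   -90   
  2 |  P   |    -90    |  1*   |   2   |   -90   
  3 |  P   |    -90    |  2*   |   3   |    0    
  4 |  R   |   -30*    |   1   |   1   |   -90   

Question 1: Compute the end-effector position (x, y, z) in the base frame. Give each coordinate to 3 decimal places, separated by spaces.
-1.031 -6.214 3.500

after link 1: o_1 = (-0.8660, -0.5000, 2.0000)
after link 2: o_2 = (-0.3660, -1.3660, 4.0000)
after link 3: o_3 = (-0.5981, -4.9641, 4.0000)
after link 4: o_4 = (-1.0311, -6.2141, 3.5000)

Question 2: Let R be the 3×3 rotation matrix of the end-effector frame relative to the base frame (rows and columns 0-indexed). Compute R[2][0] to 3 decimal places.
-0.500

End-effector x-axis (col 0 of R) = (0.4330,-0.7500,-0.5000)
R[2][0] = -0.5000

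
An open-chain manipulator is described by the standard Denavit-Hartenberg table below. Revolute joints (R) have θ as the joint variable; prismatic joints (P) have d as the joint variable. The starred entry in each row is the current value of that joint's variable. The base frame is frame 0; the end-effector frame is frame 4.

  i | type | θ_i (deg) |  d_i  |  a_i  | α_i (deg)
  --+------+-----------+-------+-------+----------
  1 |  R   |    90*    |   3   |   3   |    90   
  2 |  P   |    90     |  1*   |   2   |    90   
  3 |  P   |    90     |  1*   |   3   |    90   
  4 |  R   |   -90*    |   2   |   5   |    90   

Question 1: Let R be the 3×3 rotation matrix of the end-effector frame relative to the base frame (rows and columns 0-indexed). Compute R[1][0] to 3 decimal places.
End-effector x-axis (col 0 of R) = (-0.0000,-1.0000,0.0000)
R[1][0] = -1.0000

-1.000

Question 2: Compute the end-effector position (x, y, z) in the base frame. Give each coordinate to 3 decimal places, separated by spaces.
4.000 -1.000 7.000

after link 1: o_1 = (0.0000, 3.0000, 3.0000)
after link 2: o_2 = (1.0000, 3.0000, 5.0000)
after link 3: o_3 = (4.0000, 4.0000, 5.0000)
after link 4: o_4 = (4.0000, -1.0000, 7.0000)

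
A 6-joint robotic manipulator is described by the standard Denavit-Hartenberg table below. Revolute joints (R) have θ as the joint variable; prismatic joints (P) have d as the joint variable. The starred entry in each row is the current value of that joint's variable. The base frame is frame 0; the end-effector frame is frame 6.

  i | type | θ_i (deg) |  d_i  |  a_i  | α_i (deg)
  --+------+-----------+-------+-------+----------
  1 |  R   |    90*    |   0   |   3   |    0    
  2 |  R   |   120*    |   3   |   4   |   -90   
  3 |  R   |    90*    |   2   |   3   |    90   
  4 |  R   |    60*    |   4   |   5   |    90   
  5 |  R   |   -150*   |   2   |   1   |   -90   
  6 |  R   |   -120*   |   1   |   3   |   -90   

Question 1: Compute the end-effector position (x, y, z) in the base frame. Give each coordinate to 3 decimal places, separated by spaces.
-3.975 -4.883 -6.949

after link 1: o_1 = (0.0000, 3.0000, 0.0000)
after link 2: o_2 = (-3.4641, 1.0000, 3.0000)
after link 3: o_3 = (-2.4641, -0.7321, 0.0000)
after link 4: o_4 = (-3.7631, -6.4821, -2.5000)
after link 5: o_5 = (-4.2051, -4.7165, -3.7990)
after link 6: o_6 = (-3.9752, -4.8828, -6.9486)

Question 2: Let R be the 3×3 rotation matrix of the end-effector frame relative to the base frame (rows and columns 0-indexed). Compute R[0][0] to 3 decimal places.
End-effector x-axis (col 0 of R) = (-0.2455,-0.0748,-0.9665)
R[0][0] = -0.2455

-0.246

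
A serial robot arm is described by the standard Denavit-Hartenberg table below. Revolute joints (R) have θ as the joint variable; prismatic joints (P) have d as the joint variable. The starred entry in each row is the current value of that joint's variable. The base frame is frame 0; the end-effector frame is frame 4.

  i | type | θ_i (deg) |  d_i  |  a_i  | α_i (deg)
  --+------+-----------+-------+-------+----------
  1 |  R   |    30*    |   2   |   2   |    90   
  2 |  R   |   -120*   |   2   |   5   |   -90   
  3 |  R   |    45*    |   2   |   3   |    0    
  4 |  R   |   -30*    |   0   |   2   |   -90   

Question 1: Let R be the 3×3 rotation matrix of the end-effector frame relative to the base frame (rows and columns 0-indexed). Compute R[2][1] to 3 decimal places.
End-effector y-axis (col 1 of R) = (-0.7500,-0.4330,0.5000)
R[2][1] = 0.5000

0.500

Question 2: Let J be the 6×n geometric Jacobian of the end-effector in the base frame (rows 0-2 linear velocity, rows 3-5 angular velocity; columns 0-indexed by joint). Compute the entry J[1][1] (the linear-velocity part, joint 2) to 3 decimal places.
4.420

axis z_1 = (0.5000,-0.8660,0.0000); lever o_n−o_1 = (-2.7396,-0.8439,-8.8403)
cross product → J_v[:, 1] = (7.6559,4.4201,-2.7945)
J_ω[:, 1] = z_1
entry J[1][1] = 4.4201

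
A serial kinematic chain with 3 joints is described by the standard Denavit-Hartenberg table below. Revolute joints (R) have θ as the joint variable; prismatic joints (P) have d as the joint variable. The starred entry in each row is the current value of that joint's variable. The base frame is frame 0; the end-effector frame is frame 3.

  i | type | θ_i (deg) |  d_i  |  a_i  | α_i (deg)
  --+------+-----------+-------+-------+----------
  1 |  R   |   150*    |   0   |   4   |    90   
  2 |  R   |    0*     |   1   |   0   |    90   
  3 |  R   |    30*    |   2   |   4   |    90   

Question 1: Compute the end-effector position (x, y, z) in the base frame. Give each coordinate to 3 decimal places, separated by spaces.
after link 1: o_1 = (-3.4641, 2.0000, 0.0000)
after link 2: o_2 = (-2.9641, 2.8660, 0.0000)
after link 3: o_3 = (-4.9641, 6.3301, -2.0000)

-4.964 6.330 -2.000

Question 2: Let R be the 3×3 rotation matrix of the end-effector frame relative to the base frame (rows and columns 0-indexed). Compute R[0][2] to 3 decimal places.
-0.866

End-effector z-axis (col 2 of R) = (-0.8660,-0.5000,-0.0000)
R[0][2] = -0.8660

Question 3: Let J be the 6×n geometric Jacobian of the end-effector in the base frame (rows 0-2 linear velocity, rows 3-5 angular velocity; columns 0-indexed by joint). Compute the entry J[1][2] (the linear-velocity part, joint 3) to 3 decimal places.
axis z_2 = (0.0000,0.0000,-1.0000); lever o_n−o_2 = (-2.0000,3.4641,-2.0000)
cross product → J_v[:, 2] = (3.4641,2.0000,0.0000)
J_ω[:, 2] = z_2
entry J[1][2] = 2.0000

2.000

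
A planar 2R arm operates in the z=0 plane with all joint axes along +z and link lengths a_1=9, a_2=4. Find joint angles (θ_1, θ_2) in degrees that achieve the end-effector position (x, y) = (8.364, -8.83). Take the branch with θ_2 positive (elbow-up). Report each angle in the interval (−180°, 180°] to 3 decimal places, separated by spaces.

-59.996 44.985

cos θ_2 = (147.9254−9²−4²)/(2·9·4) = 0.7073; θ_2 = 44.9846° (elbow-up)
β = atan2(-8.8300,8.3640) = -46.5525°; ψ = atan2(2.8277,11.8292) = 13.4438°
θ_1 = β − ψ = -59.9963°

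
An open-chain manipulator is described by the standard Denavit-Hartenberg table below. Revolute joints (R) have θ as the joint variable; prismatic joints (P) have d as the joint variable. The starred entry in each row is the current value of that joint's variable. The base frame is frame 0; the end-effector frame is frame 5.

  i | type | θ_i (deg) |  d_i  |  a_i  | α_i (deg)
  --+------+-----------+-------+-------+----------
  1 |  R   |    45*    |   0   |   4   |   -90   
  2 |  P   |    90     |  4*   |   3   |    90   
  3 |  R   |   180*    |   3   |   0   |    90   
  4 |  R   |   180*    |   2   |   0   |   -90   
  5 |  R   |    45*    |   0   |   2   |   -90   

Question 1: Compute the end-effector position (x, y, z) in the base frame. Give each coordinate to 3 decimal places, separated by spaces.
after link 1: o_1 = (2.8284, 2.8284, 0.0000)
after link 2: o_2 = (0.0000, 5.6569, -3.0000)
after link 3: o_3 = (2.1213, 7.7782, -3.0000)
after link 4: o_4 = (0.7071, 9.1924, -3.0000)
after link 5: o_5 = (1.7071, 8.1924, -4.4142)

1.707 8.192 -4.414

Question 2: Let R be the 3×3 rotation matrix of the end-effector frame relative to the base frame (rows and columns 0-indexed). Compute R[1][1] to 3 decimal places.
End-effector y-axis (col 1 of R) = (0.7071,0.7071,0.0000)
R[1][1] = 0.7071

0.707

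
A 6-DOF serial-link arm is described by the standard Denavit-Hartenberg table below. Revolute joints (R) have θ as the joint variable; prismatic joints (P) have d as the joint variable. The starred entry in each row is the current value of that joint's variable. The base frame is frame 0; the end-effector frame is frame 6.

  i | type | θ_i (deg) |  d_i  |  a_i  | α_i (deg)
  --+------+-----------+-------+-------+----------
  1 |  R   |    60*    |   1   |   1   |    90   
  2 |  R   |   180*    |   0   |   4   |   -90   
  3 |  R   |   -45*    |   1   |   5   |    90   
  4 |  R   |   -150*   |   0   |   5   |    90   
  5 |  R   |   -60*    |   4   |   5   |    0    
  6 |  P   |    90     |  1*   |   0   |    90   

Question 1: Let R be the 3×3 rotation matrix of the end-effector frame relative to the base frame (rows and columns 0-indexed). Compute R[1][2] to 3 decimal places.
0.194

End-effector z-axis (col 2 of R) = (-0.9486,0.1941,0.2500)
R[1][2] = 0.1941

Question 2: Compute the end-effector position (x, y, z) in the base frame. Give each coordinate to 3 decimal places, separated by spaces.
-6.717 0.140 -0.580

after link 1: o_1 = (0.5000, 0.8660, 1.0000)
after link 2: o_2 = (-1.5000, -2.5981, 1.0000)
after link 3: o_3 = (-0.2059, -7.4277, 0.0000)
after link 4: o_4 = (-1.3266, -3.2451, 2.5000)
after link 5: o_5 = (-6.5872, -0.3427, 0.2859)
after link 6: o_6 = (-6.7166, 0.1403, -0.5801)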